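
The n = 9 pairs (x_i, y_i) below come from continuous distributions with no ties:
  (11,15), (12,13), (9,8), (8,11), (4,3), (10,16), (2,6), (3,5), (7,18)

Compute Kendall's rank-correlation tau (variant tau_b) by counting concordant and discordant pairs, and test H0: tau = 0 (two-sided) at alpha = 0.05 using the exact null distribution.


Step 1: Enumerate the 36 unordered pairs (i,j) with i<j and classify each by sign(x_j-x_i) * sign(y_j-y_i).
  (1,2):dx=+1,dy=-2->D; (1,3):dx=-2,dy=-7->C; (1,4):dx=-3,dy=-4->C; (1,5):dx=-7,dy=-12->C
  (1,6):dx=-1,dy=+1->D; (1,7):dx=-9,dy=-9->C; (1,8):dx=-8,dy=-10->C; (1,9):dx=-4,dy=+3->D
  (2,3):dx=-3,dy=-5->C; (2,4):dx=-4,dy=-2->C; (2,5):dx=-8,dy=-10->C; (2,6):dx=-2,dy=+3->D
  (2,7):dx=-10,dy=-7->C; (2,8):dx=-9,dy=-8->C; (2,9):dx=-5,dy=+5->D; (3,4):dx=-1,dy=+3->D
  (3,5):dx=-5,dy=-5->C; (3,6):dx=+1,dy=+8->C; (3,7):dx=-7,dy=-2->C; (3,8):dx=-6,dy=-3->C
  (3,9):dx=-2,dy=+10->D; (4,5):dx=-4,dy=-8->C; (4,6):dx=+2,dy=+5->C; (4,7):dx=-6,dy=-5->C
  (4,8):dx=-5,dy=-6->C; (4,9):dx=-1,dy=+7->D; (5,6):dx=+6,dy=+13->C; (5,7):dx=-2,dy=+3->D
  (5,8):dx=-1,dy=+2->D; (5,9):dx=+3,dy=+15->C; (6,7):dx=-8,dy=-10->C; (6,8):dx=-7,dy=-11->C
  (6,9):dx=-3,dy=+2->D; (7,8):dx=+1,dy=-1->D; (7,9):dx=+5,dy=+12->C; (8,9):dx=+4,dy=+13->C
Step 2: C = 24, D = 12, total pairs = 36.
Step 3: tau = (C - D)/(n(n-1)/2) = (24 - 12)/36 = 0.333333.
Step 4: Exact two-sided p-value (enumerate n! = 362880 permutations of y under H0): p = 0.259518.
Step 5: alpha = 0.05. fail to reject H0.

tau_b = 0.3333 (C=24, D=12), p = 0.259518, fail to reject H0.


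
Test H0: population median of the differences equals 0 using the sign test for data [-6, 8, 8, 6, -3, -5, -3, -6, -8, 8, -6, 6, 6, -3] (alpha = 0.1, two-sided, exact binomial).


Step 1: Discard zero differences. Original n = 14; n_eff = number of nonzero differences = 14.
Nonzero differences (with sign): -6, +8, +8, +6, -3, -5, -3, -6, -8, +8, -6, +6, +6, -3
Step 2: Count signs: positive = 6, negative = 8.
Step 3: Under H0: P(positive) = 0.5, so the number of positives S ~ Bin(14, 0.5).
Step 4: Two-sided exact p-value = sum of Bin(14,0.5) probabilities at or below the observed probability = 0.790527.
Step 5: alpha = 0.1. fail to reject H0.

n_eff = 14, pos = 6, neg = 8, p = 0.790527, fail to reject H0.


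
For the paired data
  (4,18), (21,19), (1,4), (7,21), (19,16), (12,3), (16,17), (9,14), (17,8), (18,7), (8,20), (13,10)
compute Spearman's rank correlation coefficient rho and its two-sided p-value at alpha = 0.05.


Step 1: Rank x and y separately (midranks; no ties here).
rank(x): 4->2, 21->12, 1->1, 7->3, 19->11, 12->6, 16->8, 9->5, 17->9, 18->10, 8->4, 13->7
rank(y): 18->9, 19->10, 4->2, 21->12, 16->7, 3->1, 17->8, 14->6, 8->4, 7->3, 20->11, 10->5
Step 2: d_i = R_x(i) - R_y(i); compute d_i^2.
  (2-9)^2=49, (12-10)^2=4, (1-2)^2=1, (3-12)^2=81, (11-7)^2=16, (6-1)^2=25, (8-8)^2=0, (5-6)^2=1, (9-4)^2=25, (10-3)^2=49, (4-11)^2=49, (7-5)^2=4
sum(d^2) = 304.
Step 3: rho = 1 - 6*304 / (12*(12^2 - 1)) = 1 - 1824/1716 = -0.062937.
Step 4: Under H0, t = rho * sqrt((n-2)/(1-rho^2)) = -0.1994 ~ t(10).
Step 5: Two-sided p-value from the t-distribution with 10 df = 0.845931.
Step 6: alpha = 0.05. fail to reject H0.

rho = -0.0629, p = 0.845931, fail to reject H0 at alpha = 0.05.


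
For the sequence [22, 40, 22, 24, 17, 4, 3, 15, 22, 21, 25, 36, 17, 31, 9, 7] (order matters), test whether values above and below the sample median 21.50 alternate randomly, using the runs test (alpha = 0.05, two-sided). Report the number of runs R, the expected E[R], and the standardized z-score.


Step 1: Compute median = 21.50; label A = above, B = below.
Labels in order: AAAABBBBABAABABB  (n_A = 8, n_B = 8)
Step 2: Count runs R = 8.
Step 3: Under H0 (random ordering), E[R] = 2*n_A*n_B/(n_A+n_B) + 1 = 2*8*8/16 + 1 = 9.0000.
        Var[R] = 2*n_A*n_B*(2*n_A*n_B - n_A - n_B) / ((n_A+n_B)^2 * (n_A+n_B-1)) = 14336/3840 = 3.7333.
        SD[R] = 1.9322.
Step 4: Continuity-corrected z = (R + 0.5 - E[R]) / SD[R] = (8 + 0.5 - 9.0000) / 1.9322 = -0.2588.
Step 5: Two-sided p-value via normal approximation = 2*(1 - Phi(|z|)) = 0.795809.
Step 6: alpha = 0.05. fail to reject H0.

R = 8, z = -0.2588, p = 0.795809, fail to reject H0.


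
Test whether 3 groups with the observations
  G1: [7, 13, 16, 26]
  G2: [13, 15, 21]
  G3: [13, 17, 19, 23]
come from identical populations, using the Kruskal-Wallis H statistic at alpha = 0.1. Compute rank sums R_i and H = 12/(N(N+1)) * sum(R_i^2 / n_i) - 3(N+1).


Step 1: Combine all N = 11 observations and assign midranks.
sorted (value, group, rank): (7,G1,1), (13,G1,3), (13,G2,3), (13,G3,3), (15,G2,5), (16,G1,6), (17,G3,7), (19,G3,8), (21,G2,9), (23,G3,10), (26,G1,11)
Step 2: Sum ranks within each group.
R_1 = 21 (n_1 = 4)
R_2 = 17 (n_2 = 3)
R_3 = 28 (n_3 = 4)
Step 3: H = 12/(N(N+1)) * sum(R_i^2/n_i) - 3(N+1)
     = 12/(11*12) * (21^2/4 + 17^2/3 + 28^2/4) - 3*12
     = 0.090909 * 402.583 - 36
     = 0.598485.
Step 4: Ties present; correction factor C = 1 - 24/(11^3 - 11) = 0.981818. Corrected H = 0.598485 / 0.981818 = 0.609568.
Step 5: Under H0, H ~ chi^2(2); p-value = 0.737283.
Step 6: alpha = 0.1. fail to reject H0.

H = 0.6096, df = 2, p = 0.737283, fail to reject H0.


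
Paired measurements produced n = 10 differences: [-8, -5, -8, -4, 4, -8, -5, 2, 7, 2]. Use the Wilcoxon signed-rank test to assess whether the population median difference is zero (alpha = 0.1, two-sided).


Step 1: Drop any zero differences (none here) and take |d_i|.
|d| = [8, 5, 8, 4, 4, 8, 5, 2, 7, 2]
Step 2: Midrank |d_i| (ties get averaged ranks).
ranks: |8|->9, |5|->5.5, |8|->9, |4|->3.5, |4|->3.5, |8|->9, |5|->5.5, |2|->1.5, |7|->7, |2|->1.5
Step 3: Attach original signs; sum ranks with positive sign and with negative sign.
W+ = 3.5 + 1.5 + 7 + 1.5 = 13.5
W- = 9 + 5.5 + 9 + 3.5 + 9 + 5.5 = 41.5
(Check: W+ + W- = 55 should equal n(n+1)/2 = 55.)
Step 4: Test statistic W = min(W+, W-) = 13.5.
Step 5: Ties in |d|, so use the tie-corrected normal approximation.
        E[W] = n(n+1)/4 = 10*11/4 = 27.5.
        Tie groups: |d|=2 (t=2), |d|=4 (t=2), |d|=5 (t=2), |d|=8 (t=3); sum(t^3 - t) = 42.
        Var[W] = n(n+1)(2n+1)/24 - sum(t^3-t)/48 = 2310/24 - 42/48 = 95.375.
        z = (W - E[W]) / sqrt(Var[W]) = (13.5 - 27.5) / 9.7660 = -1.4335.
        Two-sided p = 2*Phi(z) = 0.151703.
Step 6: alpha = 0.1. fail to reject H0.

W+ = 13.5, W- = 41.5, W = min = 13.5, p = 0.151703, fail to reject H0.


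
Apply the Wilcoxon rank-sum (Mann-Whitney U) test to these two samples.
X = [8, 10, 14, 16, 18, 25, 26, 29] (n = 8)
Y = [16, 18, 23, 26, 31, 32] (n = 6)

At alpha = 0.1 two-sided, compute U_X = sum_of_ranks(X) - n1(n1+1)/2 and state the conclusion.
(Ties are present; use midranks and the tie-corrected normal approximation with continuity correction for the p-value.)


Step 1: Combine and sort all 14 observations; assign midranks.
sorted (value, group): (8,X), (10,X), (14,X), (16,X), (16,Y), (18,X), (18,Y), (23,Y), (25,X), (26,X), (26,Y), (29,X), (31,Y), (32,Y)
ranks: 8->1, 10->2, 14->3, 16->4.5, 16->4.5, 18->6.5, 18->6.5, 23->8, 25->9, 26->10.5, 26->10.5, 29->12, 31->13, 32->14
Step 2: Rank sum for X: R1 = 1 + 2 + 3 + 4.5 + 6.5 + 9 + 10.5 + 12 = 48.5.
Step 3: U_X = R1 - n1(n1+1)/2 = 48.5 - 8*9/2 = 48.5 - 36 = 12.5.
       U_Y = n1*n2 - U_X = 48 - 12.5 = 35.5.
Step 4: Ties are present, so use the tie-corrected normal approximation (with continuity correction) for the p-value.
Step 5: p-value = 0.154215; compare to alpha = 0.1. fail to reject H0.

U_X = 12.5, p = 0.154215, fail to reject H0 at alpha = 0.1.


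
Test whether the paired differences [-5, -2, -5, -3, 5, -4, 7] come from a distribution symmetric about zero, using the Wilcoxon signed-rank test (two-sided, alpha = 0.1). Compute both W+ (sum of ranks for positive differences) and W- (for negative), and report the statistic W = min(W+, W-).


Step 1: Drop any zero differences (none here) and take |d_i|.
|d| = [5, 2, 5, 3, 5, 4, 7]
Step 2: Midrank |d_i| (ties get averaged ranks).
ranks: |5|->5, |2|->1, |5|->5, |3|->2, |5|->5, |4|->3, |7|->7
Step 3: Attach original signs; sum ranks with positive sign and with negative sign.
W+ = 5 + 7 = 12
W- = 5 + 1 + 5 + 2 + 3 = 16
(Check: W+ + W- = 28 should equal n(n+1)/2 = 28.)
Step 4: Test statistic W = min(W+, W-) = 12.
Step 5: Ties in |d|, so use the tie-corrected normal approximation.
        E[W] = n(n+1)/4 = 7*8/4 = 14.
        Tie groups: |d|=5 (t=3); sum(t^3 - t) = 24.
        Var[W] = n(n+1)(2n+1)/24 - sum(t^3-t)/48 = 840/24 - 24/48 = 34.5.
        z = (W - E[W]) / sqrt(Var[W]) = (12 - 14) / 5.8737 = -0.3405.
        Two-sided p = 2*Phi(z) = 0.733478.
Step 6: alpha = 0.1. fail to reject H0.

W+ = 12, W- = 16, W = min = 12, p = 0.733478, fail to reject H0.


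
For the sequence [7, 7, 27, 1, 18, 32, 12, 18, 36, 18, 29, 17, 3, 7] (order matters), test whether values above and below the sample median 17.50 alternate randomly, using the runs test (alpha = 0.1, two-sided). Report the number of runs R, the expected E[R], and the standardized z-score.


Step 1: Compute median = 17.50; label A = above, B = below.
Labels in order: BBABAABAAAABBB  (n_A = 7, n_B = 7)
Step 2: Count runs R = 7.
Step 3: Under H0 (random ordering), E[R] = 2*n_A*n_B/(n_A+n_B) + 1 = 2*7*7/14 + 1 = 8.0000.
        Var[R] = 2*n_A*n_B*(2*n_A*n_B - n_A - n_B) / ((n_A+n_B)^2 * (n_A+n_B-1)) = 8232/2548 = 3.2308.
        SD[R] = 1.7974.
Step 4: Continuity-corrected z = (R + 0.5 - E[R]) / SD[R] = (7 + 0.5 - 8.0000) / 1.7974 = -0.2782.
Step 5: Two-sided p-value via normal approximation = 2*(1 - Phi(|z|)) = 0.780879.
Step 6: alpha = 0.1. fail to reject H0.

R = 7, z = -0.2782, p = 0.780879, fail to reject H0.


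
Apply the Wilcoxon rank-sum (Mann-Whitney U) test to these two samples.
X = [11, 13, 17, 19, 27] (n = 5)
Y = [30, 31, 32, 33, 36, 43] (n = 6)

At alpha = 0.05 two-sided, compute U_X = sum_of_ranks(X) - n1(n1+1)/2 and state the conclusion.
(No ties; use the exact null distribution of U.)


Step 1: Combine and sort all 11 observations; assign midranks.
sorted (value, group): (11,X), (13,X), (17,X), (19,X), (27,X), (30,Y), (31,Y), (32,Y), (33,Y), (36,Y), (43,Y)
ranks: 11->1, 13->2, 17->3, 19->4, 27->5, 30->6, 31->7, 32->8, 33->9, 36->10, 43->11
Step 2: Rank sum for X: R1 = 1 + 2 + 3 + 4 + 5 = 15.
Step 3: U_X = R1 - n1(n1+1)/2 = 15 - 5*6/2 = 15 - 15 = 0.
       U_Y = n1*n2 - U_X = 30 - 0 = 30.
Step 4: No ties, so the exact null distribution of U (based on enumerating the C(11,5) = 462 equally likely rank assignments) gives the two-sided p-value.
Step 5: p-value = 0.004329; compare to alpha = 0.05. reject H0.

U_X = 0, p = 0.004329, reject H0 at alpha = 0.05.


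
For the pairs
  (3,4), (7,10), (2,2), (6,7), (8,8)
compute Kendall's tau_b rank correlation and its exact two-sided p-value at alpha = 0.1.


Step 1: Enumerate the 10 unordered pairs (i,j) with i<j and classify each by sign(x_j-x_i) * sign(y_j-y_i).
  (1,2):dx=+4,dy=+6->C; (1,3):dx=-1,dy=-2->C; (1,4):dx=+3,dy=+3->C; (1,5):dx=+5,dy=+4->C
  (2,3):dx=-5,dy=-8->C; (2,4):dx=-1,dy=-3->C; (2,5):dx=+1,dy=-2->D; (3,4):dx=+4,dy=+5->C
  (3,5):dx=+6,dy=+6->C; (4,5):dx=+2,dy=+1->C
Step 2: C = 9, D = 1, total pairs = 10.
Step 3: tau = (C - D)/(n(n-1)/2) = (9 - 1)/10 = 0.800000.
Step 4: Exact two-sided p-value (enumerate n! = 120 permutations of y under H0): p = 0.083333.
Step 5: alpha = 0.1. reject H0.

tau_b = 0.8000 (C=9, D=1), p = 0.083333, reject H0.


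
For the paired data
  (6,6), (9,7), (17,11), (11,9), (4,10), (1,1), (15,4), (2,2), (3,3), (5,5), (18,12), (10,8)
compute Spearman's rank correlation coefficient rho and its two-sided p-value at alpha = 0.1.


Step 1: Rank x and y separately (midranks; no ties here).
rank(x): 6->6, 9->7, 17->11, 11->9, 4->4, 1->1, 15->10, 2->2, 3->3, 5->5, 18->12, 10->8
rank(y): 6->6, 7->7, 11->11, 9->9, 10->10, 1->1, 4->4, 2->2, 3->3, 5->5, 12->12, 8->8
Step 2: d_i = R_x(i) - R_y(i); compute d_i^2.
  (6-6)^2=0, (7-7)^2=0, (11-11)^2=0, (9-9)^2=0, (4-10)^2=36, (1-1)^2=0, (10-4)^2=36, (2-2)^2=0, (3-3)^2=0, (5-5)^2=0, (12-12)^2=0, (8-8)^2=0
sum(d^2) = 72.
Step 3: rho = 1 - 6*72 / (12*(12^2 - 1)) = 1 - 432/1716 = 0.748252.
Step 4: Under H0, t = rho * sqrt((n-2)/(1-rho^2)) = 3.5667 ~ t(10).
Step 5: Two-sided p-value from the t-distribution with 10 df = 0.005124.
Step 6: alpha = 0.1. reject H0.

rho = 0.7483, p = 0.005124, reject H0 at alpha = 0.1.


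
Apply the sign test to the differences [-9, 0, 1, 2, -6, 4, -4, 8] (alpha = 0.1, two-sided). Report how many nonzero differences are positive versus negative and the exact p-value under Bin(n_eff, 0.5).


Step 1: Discard zero differences. Original n = 8; n_eff = number of nonzero differences = 7.
Nonzero differences (with sign): -9, +1, +2, -6, +4, -4, +8
Step 2: Count signs: positive = 4, negative = 3.
Step 3: Under H0: P(positive) = 0.5, so the number of positives S ~ Bin(7, 0.5).
Step 4: Two-sided exact p-value = sum of Bin(7,0.5) probabilities at or below the observed probability = 1.000000.
Step 5: alpha = 0.1. fail to reject H0.

n_eff = 7, pos = 4, neg = 3, p = 1.000000, fail to reject H0.


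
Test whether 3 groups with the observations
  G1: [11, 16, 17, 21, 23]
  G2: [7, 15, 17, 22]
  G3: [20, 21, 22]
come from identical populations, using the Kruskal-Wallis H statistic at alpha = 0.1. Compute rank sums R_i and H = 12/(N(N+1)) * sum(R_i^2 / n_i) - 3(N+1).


Step 1: Combine all N = 12 observations and assign midranks.
sorted (value, group, rank): (7,G2,1), (11,G1,2), (15,G2,3), (16,G1,4), (17,G1,5.5), (17,G2,5.5), (20,G3,7), (21,G1,8.5), (21,G3,8.5), (22,G2,10.5), (22,G3,10.5), (23,G1,12)
Step 2: Sum ranks within each group.
R_1 = 32 (n_1 = 5)
R_2 = 20 (n_2 = 4)
R_3 = 26 (n_3 = 3)
Step 3: H = 12/(N(N+1)) * sum(R_i^2/n_i) - 3(N+1)
     = 12/(12*13) * (32^2/5 + 20^2/4 + 26^2/3) - 3*13
     = 0.076923 * 530.133 - 39
     = 1.779487.
Step 4: Ties present; correction factor C = 1 - 18/(12^3 - 12) = 0.989510. Corrected H = 1.779487 / 0.989510 = 1.798351.
Step 5: Under H0, H ~ chi^2(2); p-value = 0.406905.
Step 6: alpha = 0.1. fail to reject H0.

H = 1.7984, df = 2, p = 0.406905, fail to reject H0.


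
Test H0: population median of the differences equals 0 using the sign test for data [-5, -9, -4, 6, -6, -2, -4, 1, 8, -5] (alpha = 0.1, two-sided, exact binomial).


Step 1: Discard zero differences. Original n = 10; n_eff = number of nonzero differences = 10.
Nonzero differences (with sign): -5, -9, -4, +6, -6, -2, -4, +1, +8, -5
Step 2: Count signs: positive = 3, negative = 7.
Step 3: Under H0: P(positive) = 0.5, so the number of positives S ~ Bin(10, 0.5).
Step 4: Two-sided exact p-value = sum of Bin(10,0.5) probabilities at or below the observed probability = 0.343750.
Step 5: alpha = 0.1. fail to reject H0.

n_eff = 10, pos = 3, neg = 7, p = 0.343750, fail to reject H0.


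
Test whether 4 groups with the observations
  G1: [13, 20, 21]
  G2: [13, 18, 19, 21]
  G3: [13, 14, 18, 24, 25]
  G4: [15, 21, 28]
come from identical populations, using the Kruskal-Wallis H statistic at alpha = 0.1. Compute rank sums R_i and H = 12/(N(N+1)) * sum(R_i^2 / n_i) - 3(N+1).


Step 1: Combine all N = 15 observations and assign midranks.
sorted (value, group, rank): (13,G1,2), (13,G2,2), (13,G3,2), (14,G3,4), (15,G4,5), (18,G2,6.5), (18,G3,6.5), (19,G2,8), (20,G1,9), (21,G1,11), (21,G2,11), (21,G4,11), (24,G3,13), (25,G3,14), (28,G4,15)
Step 2: Sum ranks within each group.
R_1 = 22 (n_1 = 3)
R_2 = 27.5 (n_2 = 4)
R_3 = 39.5 (n_3 = 5)
R_4 = 31 (n_4 = 3)
Step 3: H = 12/(N(N+1)) * sum(R_i^2/n_i) - 3(N+1)
     = 12/(15*16) * (22^2/3 + 27.5^2/4 + 39.5^2/5 + 31^2/3) - 3*16
     = 0.050000 * 982.779 - 48
     = 1.138958.
Step 4: Ties present; correction factor C = 1 - 54/(15^3 - 15) = 0.983929. Corrected H = 1.138958 / 0.983929 = 1.157562.
Step 5: Under H0, H ~ chi^2(3); p-value = 0.763200.
Step 6: alpha = 0.1. fail to reject H0.

H = 1.1576, df = 3, p = 0.763200, fail to reject H0.


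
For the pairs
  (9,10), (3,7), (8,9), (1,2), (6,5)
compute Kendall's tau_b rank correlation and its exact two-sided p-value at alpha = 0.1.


Step 1: Enumerate the 10 unordered pairs (i,j) with i<j and classify each by sign(x_j-x_i) * sign(y_j-y_i).
  (1,2):dx=-6,dy=-3->C; (1,3):dx=-1,dy=-1->C; (1,4):dx=-8,dy=-8->C; (1,5):dx=-3,dy=-5->C
  (2,3):dx=+5,dy=+2->C; (2,4):dx=-2,dy=-5->C; (2,5):dx=+3,dy=-2->D; (3,4):dx=-7,dy=-7->C
  (3,5):dx=-2,dy=-4->C; (4,5):dx=+5,dy=+3->C
Step 2: C = 9, D = 1, total pairs = 10.
Step 3: tau = (C - D)/(n(n-1)/2) = (9 - 1)/10 = 0.800000.
Step 4: Exact two-sided p-value (enumerate n! = 120 permutations of y under H0): p = 0.083333.
Step 5: alpha = 0.1. reject H0.

tau_b = 0.8000 (C=9, D=1), p = 0.083333, reject H0.


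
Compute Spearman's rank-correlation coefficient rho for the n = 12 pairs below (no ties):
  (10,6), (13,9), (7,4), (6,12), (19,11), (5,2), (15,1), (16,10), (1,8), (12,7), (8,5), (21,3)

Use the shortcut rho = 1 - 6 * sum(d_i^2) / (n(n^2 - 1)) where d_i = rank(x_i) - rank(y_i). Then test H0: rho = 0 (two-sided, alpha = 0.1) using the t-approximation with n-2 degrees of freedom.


Step 1: Rank x and y separately (midranks; no ties here).
rank(x): 10->6, 13->8, 7->4, 6->3, 19->11, 5->2, 15->9, 16->10, 1->1, 12->7, 8->5, 21->12
rank(y): 6->6, 9->9, 4->4, 12->12, 11->11, 2->2, 1->1, 10->10, 8->8, 7->7, 5->5, 3->3
Step 2: d_i = R_x(i) - R_y(i); compute d_i^2.
  (6-6)^2=0, (8-9)^2=1, (4-4)^2=0, (3-12)^2=81, (11-11)^2=0, (2-2)^2=0, (9-1)^2=64, (10-10)^2=0, (1-8)^2=49, (7-7)^2=0, (5-5)^2=0, (12-3)^2=81
sum(d^2) = 276.
Step 3: rho = 1 - 6*276 / (12*(12^2 - 1)) = 1 - 1656/1716 = 0.034965.
Step 4: Under H0, t = rho * sqrt((n-2)/(1-rho^2)) = 0.1106 ~ t(10).
Step 5: Two-sided p-value from the t-distribution with 10 df = 0.914093.
Step 6: alpha = 0.1. fail to reject H0.

rho = 0.0350, p = 0.914093, fail to reject H0 at alpha = 0.1.


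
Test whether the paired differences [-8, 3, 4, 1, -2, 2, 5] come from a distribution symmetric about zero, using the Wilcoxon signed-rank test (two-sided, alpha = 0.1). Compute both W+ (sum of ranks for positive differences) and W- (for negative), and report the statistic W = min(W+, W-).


Step 1: Drop any zero differences (none here) and take |d_i|.
|d| = [8, 3, 4, 1, 2, 2, 5]
Step 2: Midrank |d_i| (ties get averaged ranks).
ranks: |8|->7, |3|->4, |4|->5, |1|->1, |2|->2.5, |2|->2.5, |5|->6
Step 3: Attach original signs; sum ranks with positive sign and with negative sign.
W+ = 4 + 5 + 1 + 2.5 + 6 = 18.5
W- = 7 + 2.5 = 9.5
(Check: W+ + W- = 28 should equal n(n+1)/2 = 28.)
Step 4: Test statistic W = min(W+, W-) = 9.5.
Step 5: Ties in |d|, so use the tie-corrected normal approximation.
        E[W] = n(n+1)/4 = 7*8/4 = 14.
        Tie groups: |d|=2 (t=2); sum(t^3 - t) = 6.
        Var[W] = n(n+1)(2n+1)/24 - sum(t^3-t)/48 = 840/24 - 6/48 = 34.875.
        z = (W - E[W]) / sqrt(Var[W]) = (9.5 - 14) / 5.9055 = -0.7620.
        Two-sided p = 2*Phi(z) = 0.446060.
Step 6: alpha = 0.1. fail to reject H0.

W+ = 18.5, W- = 9.5, W = min = 9.5, p = 0.446060, fail to reject H0.


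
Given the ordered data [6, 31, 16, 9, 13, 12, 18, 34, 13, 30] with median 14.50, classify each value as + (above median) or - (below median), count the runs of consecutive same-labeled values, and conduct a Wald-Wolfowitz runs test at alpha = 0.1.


Step 1: Compute median = 14.50; label A = above, B = below.
Labels in order: BAABBBAABA  (n_A = 5, n_B = 5)
Step 2: Count runs R = 6.
Step 3: Under H0 (random ordering), E[R] = 2*n_A*n_B/(n_A+n_B) + 1 = 2*5*5/10 + 1 = 6.0000.
        Var[R] = 2*n_A*n_B*(2*n_A*n_B - n_A - n_B) / ((n_A+n_B)^2 * (n_A+n_B-1)) = 2000/900 = 2.2222.
        SD[R] = 1.4907.
Step 4: R = E[R], so z = 0 with no continuity correction.
Step 5: Two-sided p-value via normal approximation = 2*(1 - Phi(|z|)) = 1.000000.
Step 6: alpha = 0.1. fail to reject H0.

R = 6, z = 0.0000, p = 1.000000, fail to reject H0.


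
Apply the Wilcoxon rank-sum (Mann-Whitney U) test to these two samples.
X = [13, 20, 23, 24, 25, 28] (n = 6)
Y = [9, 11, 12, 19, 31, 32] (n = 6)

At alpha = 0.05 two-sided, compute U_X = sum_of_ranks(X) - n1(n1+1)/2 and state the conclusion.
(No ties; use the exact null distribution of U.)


Step 1: Combine and sort all 12 observations; assign midranks.
sorted (value, group): (9,Y), (11,Y), (12,Y), (13,X), (19,Y), (20,X), (23,X), (24,X), (25,X), (28,X), (31,Y), (32,Y)
ranks: 9->1, 11->2, 12->3, 13->4, 19->5, 20->6, 23->7, 24->8, 25->9, 28->10, 31->11, 32->12
Step 2: Rank sum for X: R1 = 4 + 6 + 7 + 8 + 9 + 10 = 44.
Step 3: U_X = R1 - n1(n1+1)/2 = 44 - 6*7/2 = 44 - 21 = 23.
       U_Y = n1*n2 - U_X = 36 - 23 = 13.
Step 4: No ties, so the exact null distribution of U (based on enumerating the C(12,6) = 924 equally likely rank assignments) gives the two-sided p-value.
Step 5: p-value = 0.484848; compare to alpha = 0.05. fail to reject H0.

U_X = 23, p = 0.484848, fail to reject H0 at alpha = 0.05.


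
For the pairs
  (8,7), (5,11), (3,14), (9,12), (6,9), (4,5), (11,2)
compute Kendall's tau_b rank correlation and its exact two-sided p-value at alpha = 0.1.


Step 1: Enumerate the 21 unordered pairs (i,j) with i<j and classify each by sign(x_j-x_i) * sign(y_j-y_i).
  (1,2):dx=-3,dy=+4->D; (1,3):dx=-5,dy=+7->D; (1,4):dx=+1,dy=+5->C; (1,5):dx=-2,dy=+2->D
  (1,6):dx=-4,dy=-2->C; (1,7):dx=+3,dy=-5->D; (2,3):dx=-2,dy=+3->D; (2,4):dx=+4,dy=+1->C
  (2,5):dx=+1,dy=-2->D; (2,6):dx=-1,dy=-6->C; (2,7):dx=+6,dy=-9->D; (3,4):dx=+6,dy=-2->D
  (3,5):dx=+3,dy=-5->D; (3,6):dx=+1,dy=-9->D; (3,7):dx=+8,dy=-12->D; (4,5):dx=-3,dy=-3->C
  (4,6):dx=-5,dy=-7->C; (4,7):dx=+2,dy=-10->D; (5,6):dx=-2,dy=-4->C; (5,7):dx=+5,dy=-7->D
  (6,7):dx=+7,dy=-3->D
Step 2: C = 7, D = 14, total pairs = 21.
Step 3: tau = (C - D)/(n(n-1)/2) = (7 - 14)/21 = -0.333333.
Step 4: Exact two-sided p-value (enumerate n! = 5040 permutations of y under H0): p = 0.381349.
Step 5: alpha = 0.1. fail to reject H0.

tau_b = -0.3333 (C=7, D=14), p = 0.381349, fail to reject H0.


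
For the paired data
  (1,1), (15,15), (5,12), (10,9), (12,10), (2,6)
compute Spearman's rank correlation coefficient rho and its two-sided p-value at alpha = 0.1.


Step 1: Rank x and y separately (midranks; no ties here).
rank(x): 1->1, 15->6, 5->3, 10->4, 12->5, 2->2
rank(y): 1->1, 15->6, 12->5, 9->3, 10->4, 6->2
Step 2: d_i = R_x(i) - R_y(i); compute d_i^2.
  (1-1)^2=0, (6-6)^2=0, (3-5)^2=4, (4-3)^2=1, (5-4)^2=1, (2-2)^2=0
sum(d^2) = 6.
Step 3: rho = 1 - 6*6 / (6*(6^2 - 1)) = 1 - 36/210 = 0.828571.
Step 4: Under H0, t = rho * sqrt((n-2)/(1-rho^2)) = 2.9598 ~ t(4).
Step 5: Two-sided p-value from the t-distribution with 4 df = 0.041563.
Step 6: alpha = 0.1. reject H0.

rho = 0.8286, p = 0.041563, reject H0 at alpha = 0.1.


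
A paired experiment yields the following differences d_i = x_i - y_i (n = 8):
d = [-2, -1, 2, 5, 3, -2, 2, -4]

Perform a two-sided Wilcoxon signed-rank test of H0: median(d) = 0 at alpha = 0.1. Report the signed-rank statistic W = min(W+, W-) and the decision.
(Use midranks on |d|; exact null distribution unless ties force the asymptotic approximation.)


Step 1: Drop any zero differences (none here) and take |d_i|.
|d| = [2, 1, 2, 5, 3, 2, 2, 4]
Step 2: Midrank |d_i| (ties get averaged ranks).
ranks: |2|->3.5, |1|->1, |2|->3.5, |5|->8, |3|->6, |2|->3.5, |2|->3.5, |4|->7
Step 3: Attach original signs; sum ranks with positive sign and with negative sign.
W+ = 3.5 + 8 + 6 + 3.5 = 21
W- = 3.5 + 1 + 3.5 + 7 = 15
(Check: W+ + W- = 36 should equal n(n+1)/2 = 36.)
Step 4: Test statistic W = min(W+, W-) = 15.
Step 5: Ties in |d|, so use the tie-corrected normal approximation.
        E[W] = n(n+1)/4 = 8*9/4 = 18.
        Tie groups: |d|=2 (t=4); sum(t^3 - t) = 60.
        Var[W] = n(n+1)(2n+1)/24 - sum(t^3-t)/48 = 1224/24 - 60/48 = 49.75.
        z = (W - E[W]) / sqrt(Var[W]) = (15 - 18) / 7.0534 = -0.4253.
        Two-sided p = 2*Phi(z) = 0.670597.
Step 6: alpha = 0.1. fail to reject H0.

W+ = 21, W- = 15, W = min = 15, p = 0.670597, fail to reject H0.


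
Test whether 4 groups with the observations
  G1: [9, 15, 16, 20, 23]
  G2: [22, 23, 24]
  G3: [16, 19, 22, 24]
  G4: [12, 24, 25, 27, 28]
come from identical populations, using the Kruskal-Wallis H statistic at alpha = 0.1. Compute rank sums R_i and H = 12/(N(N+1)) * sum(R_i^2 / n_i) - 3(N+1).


Step 1: Combine all N = 17 observations and assign midranks.
sorted (value, group, rank): (9,G1,1), (12,G4,2), (15,G1,3), (16,G1,4.5), (16,G3,4.5), (19,G3,6), (20,G1,7), (22,G2,8.5), (22,G3,8.5), (23,G1,10.5), (23,G2,10.5), (24,G2,13), (24,G3,13), (24,G4,13), (25,G4,15), (27,G4,16), (28,G4,17)
Step 2: Sum ranks within each group.
R_1 = 26 (n_1 = 5)
R_2 = 32 (n_2 = 3)
R_3 = 32 (n_3 = 4)
R_4 = 63 (n_4 = 5)
Step 3: H = 12/(N(N+1)) * sum(R_i^2/n_i) - 3(N+1)
     = 12/(17*18) * (26^2/5 + 32^2/3 + 32^2/4 + 63^2/5) - 3*18
     = 0.039216 * 1526.33 - 54
     = 5.856209.
Step 4: Ties present; correction factor C = 1 - 42/(17^3 - 17) = 0.991422. Corrected H = 5.856209 / 0.991422 = 5.906881.
Step 5: Under H0, H ~ chi^2(3); p-value = 0.116230.
Step 6: alpha = 0.1. fail to reject H0.

H = 5.9069, df = 3, p = 0.116230, fail to reject H0.


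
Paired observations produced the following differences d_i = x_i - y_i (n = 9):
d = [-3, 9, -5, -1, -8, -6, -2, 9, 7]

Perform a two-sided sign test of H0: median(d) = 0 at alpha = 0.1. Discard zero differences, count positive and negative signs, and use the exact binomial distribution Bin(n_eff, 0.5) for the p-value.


Step 1: Discard zero differences. Original n = 9; n_eff = number of nonzero differences = 9.
Nonzero differences (with sign): -3, +9, -5, -1, -8, -6, -2, +9, +7
Step 2: Count signs: positive = 3, negative = 6.
Step 3: Under H0: P(positive) = 0.5, so the number of positives S ~ Bin(9, 0.5).
Step 4: Two-sided exact p-value = sum of Bin(9,0.5) probabilities at or below the observed probability = 0.507812.
Step 5: alpha = 0.1. fail to reject H0.

n_eff = 9, pos = 3, neg = 6, p = 0.507812, fail to reject H0.


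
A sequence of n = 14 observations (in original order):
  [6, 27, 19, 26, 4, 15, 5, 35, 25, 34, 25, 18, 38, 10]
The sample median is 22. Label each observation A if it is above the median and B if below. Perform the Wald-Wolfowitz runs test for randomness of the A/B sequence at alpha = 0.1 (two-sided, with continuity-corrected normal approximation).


Step 1: Compute median = 22; label A = above, B = below.
Labels in order: BABABBBAAAABAB  (n_A = 7, n_B = 7)
Step 2: Count runs R = 9.
Step 3: Under H0 (random ordering), E[R] = 2*n_A*n_B/(n_A+n_B) + 1 = 2*7*7/14 + 1 = 8.0000.
        Var[R] = 2*n_A*n_B*(2*n_A*n_B - n_A - n_B) / ((n_A+n_B)^2 * (n_A+n_B-1)) = 8232/2548 = 3.2308.
        SD[R] = 1.7974.
Step 4: Continuity-corrected z = (R - 0.5 - E[R]) / SD[R] = (9 - 0.5 - 8.0000) / 1.7974 = 0.2782.
Step 5: Two-sided p-value via normal approximation = 2*(1 - Phi(|z|)) = 0.780879.
Step 6: alpha = 0.1. fail to reject H0.

R = 9, z = 0.2782, p = 0.780879, fail to reject H0.


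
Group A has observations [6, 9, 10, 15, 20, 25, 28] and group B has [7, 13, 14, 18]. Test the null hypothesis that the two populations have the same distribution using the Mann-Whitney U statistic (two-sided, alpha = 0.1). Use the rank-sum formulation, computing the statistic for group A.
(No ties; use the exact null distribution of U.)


Step 1: Combine and sort all 11 observations; assign midranks.
sorted (value, group): (6,X), (7,Y), (9,X), (10,X), (13,Y), (14,Y), (15,X), (18,Y), (20,X), (25,X), (28,X)
ranks: 6->1, 7->2, 9->3, 10->4, 13->5, 14->6, 15->7, 18->8, 20->9, 25->10, 28->11
Step 2: Rank sum for X: R1 = 1 + 3 + 4 + 7 + 9 + 10 + 11 = 45.
Step 3: U_X = R1 - n1(n1+1)/2 = 45 - 7*8/2 = 45 - 28 = 17.
       U_Y = n1*n2 - U_X = 28 - 17 = 11.
Step 4: No ties, so the exact null distribution of U (based on enumerating the C(11,7) = 330 equally likely rank assignments) gives the two-sided p-value.
Step 5: p-value = 0.648485; compare to alpha = 0.1. fail to reject H0.

U_X = 17, p = 0.648485, fail to reject H0 at alpha = 0.1.


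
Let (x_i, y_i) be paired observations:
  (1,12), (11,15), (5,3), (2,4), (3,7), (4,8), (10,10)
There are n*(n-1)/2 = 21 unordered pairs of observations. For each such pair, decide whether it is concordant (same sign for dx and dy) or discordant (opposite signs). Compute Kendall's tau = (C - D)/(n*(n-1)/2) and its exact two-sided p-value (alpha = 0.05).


Step 1: Enumerate the 21 unordered pairs (i,j) with i<j and classify each by sign(x_j-x_i) * sign(y_j-y_i).
  (1,2):dx=+10,dy=+3->C; (1,3):dx=+4,dy=-9->D; (1,4):dx=+1,dy=-8->D; (1,5):dx=+2,dy=-5->D
  (1,6):dx=+3,dy=-4->D; (1,7):dx=+9,dy=-2->D; (2,3):dx=-6,dy=-12->C; (2,4):dx=-9,dy=-11->C
  (2,5):dx=-8,dy=-8->C; (2,6):dx=-7,dy=-7->C; (2,7):dx=-1,dy=-5->C; (3,4):dx=-3,dy=+1->D
  (3,5):dx=-2,dy=+4->D; (3,6):dx=-1,dy=+5->D; (3,7):dx=+5,dy=+7->C; (4,5):dx=+1,dy=+3->C
  (4,6):dx=+2,dy=+4->C; (4,7):dx=+8,dy=+6->C; (5,6):dx=+1,dy=+1->C; (5,7):dx=+7,dy=+3->C
  (6,7):dx=+6,dy=+2->C
Step 2: C = 13, D = 8, total pairs = 21.
Step 3: tau = (C - D)/(n(n-1)/2) = (13 - 8)/21 = 0.238095.
Step 4: Exact two-sided p-value (enumerate n! = 5040 permutations of y under H0): p = 0.561905.
Step 5: alpha = 0.05. fail to reject H0.

tau_b = 0.2381 (C=13, D=8), p = 0.561905, fail to reject H0.


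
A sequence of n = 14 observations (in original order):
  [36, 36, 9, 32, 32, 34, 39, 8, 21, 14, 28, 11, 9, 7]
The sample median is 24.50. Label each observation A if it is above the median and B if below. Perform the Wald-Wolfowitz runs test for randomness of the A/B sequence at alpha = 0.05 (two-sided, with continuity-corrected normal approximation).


Step 1: Compute median = 24.50; label A = above, B = below.
Labels in order: AABAAAABBBABBB  (n_A = 7, n_B = 7)
Step 2: Count runs R = 6.
Step 3: Under H0 (random ordering), E[R] = 2*n_A*n_B/(n_A+n_B) + 1 = 2*7*7/14 + 1 = 8.0000.
        Var[R] = 2*n_A*n_B*(2*n_A*n_B - n_A - n_B) / ((n_A+n_B)^2 * (n_A+n_B-1)) = 8232/2548 = 3.2308.
        SD[R] = 1.7974.
Step 4: Continuity-corrected z = (R + 0.5 - E[R]) / SD[R] = (6 + 0.5 - 8.0000) / 1.7974 = -0.8345.
Step 5: Two-sided p-value via normal approximation = 2*(1 - Phi(|z|)) = 0.403986.
Step 6: alpha = 0.05. fail to reject H0.

R = 6, z = -0.8345, p = 0.403986, fail to reject H0.


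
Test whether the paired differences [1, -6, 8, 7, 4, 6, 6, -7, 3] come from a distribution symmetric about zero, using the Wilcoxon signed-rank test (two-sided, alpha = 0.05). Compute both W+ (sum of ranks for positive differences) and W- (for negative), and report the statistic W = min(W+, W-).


Step 1: Drop any zero differences (none here) and take |d_i|.
|d| = [1, 6, 8, 7, 4, 6, 6, 7, 3]
Step 2: Midrank |d_i| (ties get averaged ranks).
ranks: |1|->1, |6|->5, |8|->9, |7|->7.5, |4|->3, |6|->5, |6|->5, |7|->7.5, |3|->2
Step 3: Attach original signs; sum ranks with positive sign and with negative sign.
W+ = 1 + 9 + 7.5 + 3 + 5 + 5 + 2 = 32.5
W- = 5 + 7.5 = 12.5
(Check: W+ + W- = 45 should equal n(n+1)/2 = 45.)
Step 4: Test statistic W = min(W+, W-) = 12.5.
Step 5: Ties in |d|, so use the tie-corrected normal approximation.
        E[W] = n(n+1)/4 = 9*10/4 = 22.5.
        Tie groups: |d|=6 (t=3), |d|=7 (t=2); sum(t^3 - t) = 30.
        Var[W] = n(n+1)(2n+1)/24 - sum(t^3-t)/48 = 1710/24 - 30/48 = 70.625.
        z = (W - E[W]) / sqrt(Var[W]) = (12.5 - 22.5) / 8.4039 = -1.1899.
        Two-sided p = 2*Phi(z) = 0.234075.
Step 6: alpha = 0.05. fail to reject H0.

W+ = 32.5, W- = 12.5, W = min = 12.5, p = 0.234075, fail to reject H0.


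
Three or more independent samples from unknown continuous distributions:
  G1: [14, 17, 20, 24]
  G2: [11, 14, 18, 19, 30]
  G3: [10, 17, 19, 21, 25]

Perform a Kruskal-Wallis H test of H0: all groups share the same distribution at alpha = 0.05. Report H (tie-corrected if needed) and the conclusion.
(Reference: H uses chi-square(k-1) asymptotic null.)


Step 1: Combine all N = 14 observations and assign midranks.
sorted (value, group, rank): (10,G3,1), (11,G2,2), (14,G1,3.5), (14,G2,3.5), (17,G1,5.5), (17,G3,5.5), (18,G2,7), (19,G2,8.5), (19,G3,8.5), (20,G1,10), (21,G3,11), (24,G1,12), (25,G3,13), (30,G2,14)
Step 2: Sum ranks within each group.
R_1 = 31 (n_1 = 4)
R_2 = 35 (n_2 = 5)
R_3 = 39 (n_3 = 5)
Step 3: H = 12/(N(N+1)) * sum(R_i^2/n_i) - 3(N+1)
     = 12/(14*15) * (31^2/4 + 35^2/5 + 39^2/5) - 3*15
     = 0.057143 * 789.45 - 45
     = 0.111429.
Step 4: Ties present; correction factor C = 1 - 18/(14^3 - 14) = 0.993407. Corrected H = 0.111429 / 0.993407 = 0.112168.
Step 5: Under H0, H ~ chi^2(2); p-value = 0.945460.
Step 6: alpha = 0.05. fail to reject H0.

H = 0.1122, df = 2, p = 0.945460, fail to reject H0.


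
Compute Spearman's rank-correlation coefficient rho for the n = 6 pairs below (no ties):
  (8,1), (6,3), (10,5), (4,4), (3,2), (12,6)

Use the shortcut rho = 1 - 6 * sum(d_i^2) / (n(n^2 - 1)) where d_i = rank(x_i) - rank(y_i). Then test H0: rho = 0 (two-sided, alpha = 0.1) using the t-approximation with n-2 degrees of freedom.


Step 1: Rank x and y separately (midranks; no ties here).
rank(x): 8->4, 6->3, 10->5, 4->2, 3->1, 12->6
rank(y): 1->1, 3->3, 5->5, 4->4, 2->2, 6->6
Step 2: d_i = R_x(i) - R_y(i); compute d_i^2.
  (4-1)^2=9, (3-3)^2=0, (5-5)^2=0, (2-4)^2=4, (1-2)^2=1, (6-6)^2=0
sum(d^2) = 14.
Step 3: rho = 1 - 6*14 / (6*(6^2 - 1)) = 1 - 84/210 = 0.600000.
Step 4: Under H0, t = rho * sqrt((n-2)/(1-rho^2)) = 1.5000 ~ t(4).
Step 5: Two-sided p-value from the t-distribution with 4 df = 0.208000.
Step 6: alpha = 0.1. fail to reject H0.

rho = 0.6000, p = 0.208000, fail to reject H0 at alpha = 0.1.


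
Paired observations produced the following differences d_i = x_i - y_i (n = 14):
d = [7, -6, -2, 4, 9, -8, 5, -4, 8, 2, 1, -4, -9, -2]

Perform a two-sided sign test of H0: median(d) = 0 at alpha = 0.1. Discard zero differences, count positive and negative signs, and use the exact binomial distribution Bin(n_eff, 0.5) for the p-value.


Step 1: Discard zero differences. Original n = 14; n_eff = number of nonzero differences = 14.
Nonzero differences (with sign): +7, -6, -2, +4, +9, -8, +5, -4, +8, +2, +1, -4, -9, -2
Step 2: Count signs: positive = 7, negative = 7.
Step 3: Under H0: P(positive) = 0.5, so the number of positives S ~ Bin(14, 0.5).
Step 4: Two-sided exact p-value = sum of Bin(14,0.5) probabilities at or below the observed probability = 1.000000.
Step 5: alpha = 0.1. fail to reject H0.

n_eff = 14, pos = 7, neg = 7, p = 1.000000, fail to reject H0.


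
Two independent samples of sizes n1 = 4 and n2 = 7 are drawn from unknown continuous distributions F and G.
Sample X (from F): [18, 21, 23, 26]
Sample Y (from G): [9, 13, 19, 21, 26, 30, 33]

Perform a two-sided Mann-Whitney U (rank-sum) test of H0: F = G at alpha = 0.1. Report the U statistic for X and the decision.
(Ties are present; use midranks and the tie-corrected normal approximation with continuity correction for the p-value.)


Step 1: Combine and sort all 11 observations; assign midranks.
sorted (value, group): (9,Y), (13,Y), (18,X), (19,Y), (21,X), (21,Y), (23,X), (26,X), (26,Y), (30,Y), (33,Y)
ranks: 9->1, 13->2, 18->3, 19->4, 21->5.5, 21->5.5, 23->7, 26->8.5, 26->8.5, 30->10, 33->11
Step 2: Rank sum for X: R1 = 3 + 5.5 + 7 + 8.5 = 24.
Step 3: U_X = R1 - n1(n1+1)/2 = 24 - 4*5/2 = 24 - 10 = 14.
       U_Y = n1*n2 - U_X = 28 - 14 = 14.
Step 4: Ties are present, so use the tie-corrected normal approximation (with continuity correction) for the p-value.
Step 5: p-value = 1.000000; compare to alpha = 0.1. fail to reject H0.

U_X = 14, p = 1.000000, fail to reject H0 at alpha = 0.1.


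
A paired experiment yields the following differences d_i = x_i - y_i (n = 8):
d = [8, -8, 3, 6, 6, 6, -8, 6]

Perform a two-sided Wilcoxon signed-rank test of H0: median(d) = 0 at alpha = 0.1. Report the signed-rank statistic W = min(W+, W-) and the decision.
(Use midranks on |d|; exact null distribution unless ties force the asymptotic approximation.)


Step 1: Drop any zero differences (none here) and take |d_i|.
|d| = [8, 8, 3, 6, 6, 6, 8, 6]
Step 2: Midrank |d_i| (ties get averaged ranks).
ranks: |8|->7, |8|->7, |3|->1, |6|->3.5, |6|->3.5, |6|->3.5, |8|->7, |6|->3.5
Step 3: Attach original signs; sum ranks with positive sign and with negative sign.
W+ = 7 + 1 + 3.5 + 3.5 + 3.5 + 3.5 = 22
W- = 7 + 7 = 14
(Check: W+ + W- = 36 should equal n(n+1)/2 = 36.)
Step 4: Test statistic W = min(W+, W-) = 14.
Step 5: Ties in |d|, so use the tie-corrected normal approximation.
        E[W] = n(n+1)/4 = 8*9/4 = 18.
        Tie groups: |d|=6 (t=4), |d|=8 (t=3); sum(t^3 - t) = 84.
        Var[W] = n(n+1)(2n+1)/24 - sum(t^3-t)/48 = 1224/24 - 84/48 = 49.25.
        z = (W - E[W]) / sqrt(Var[W]) = (14 - 18) / 7.0178 = -0.5700.
        Two-sided p = 2*Phi(z) = 0.568694.
Step 6: alpha = 0.1. fail to reject H0.

W+ = 22, W- = 14, W = min = 14, p = 0.568694, fail to reject H0.


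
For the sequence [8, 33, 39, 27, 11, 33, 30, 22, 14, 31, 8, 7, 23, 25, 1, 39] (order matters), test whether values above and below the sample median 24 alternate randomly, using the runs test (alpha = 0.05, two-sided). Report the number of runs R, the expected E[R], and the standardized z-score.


Step 1: Compute median = 24; label A = above, B = below.
Labels in order: BAAABAABBABBBABA  (n_A = 8, n_B = 8)
Step 2: Count runs R = 10.
Step 3: Under H0 (random ordering), E[R] = 2*n_A*n_B/(n_A+n_B) + 1 = 2*8*8/16 + 1 = 9.0000.
        Var[R] = 2*n_A*n_B*(2*n_A*n_B - n_A - n_B) / ((n_A+n_B)^2 * (n_A+n_B-1)) = 14336/3840 = 3.7333.
        SD[R] = 1.9322.
Step 4: Continuity-corrected z = (R - 0.5 - E[R]) / SD[R] = (10 - 0.5 - 9.0000) / 1.9322 = 0.2588.
Step 5: Two-sided p-value via normal approximation = 2*(1 - Phi(|z|)) = 0.795809.
Step 6: alpha = 0.05. fail to reject H0.

R = 10, z = 0.2588, p = 0.795809, fail to reject H0.


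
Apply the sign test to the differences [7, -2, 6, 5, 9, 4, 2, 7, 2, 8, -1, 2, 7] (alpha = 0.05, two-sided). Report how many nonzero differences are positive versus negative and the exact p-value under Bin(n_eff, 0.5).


Step 1: Discard zero differences. Original n = 13; n_eff = number of nonzero differences = 13.
Nonzero differences (with sign): +7, -2, +6, +5, +9, +4, +2, +7, +2, +8, -1, +2, +7
Step 2: Count signs: positive = 11, negative = 2.
Step 3: Under H0: P(positive) = 0.5, so the number of positives S ~ Bin(13, 0.5).
Step 4: Two-sided exact p-value = sum of Bin(13,0.5) probabilities at or below the observed probability = 0.022461.
Step 5: alpha = 0.05. reject H0.

n_eff = 13, pos = 11, neg = 2, p = 0.022461, reject H0.


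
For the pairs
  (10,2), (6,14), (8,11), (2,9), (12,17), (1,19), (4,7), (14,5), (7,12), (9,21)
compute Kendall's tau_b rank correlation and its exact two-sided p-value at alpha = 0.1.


Step 1: Enumerate the 45 unordered pairs (i,j) with i<j and classify each by sign(x_j-x_i) * sign(y_j-y_i).
  (1,2):dx=-4,dy=+12->D; (1,3):dx=-2,dy=+9->D; (1,4):dx=-8,dy=+7->D; (1,5):dx=+2,dy=+15->C
  (1,6):dx=-9,dy=+17->D; (1,7):dx=-6,dy=+5->D; (1,8):dx=+4,dy=+3->C; (1,9):dx=-3,dy=+10->D
  (1,10):dx=-1,dy=+19->D; (2,3):dx=+2,dy=-3->D; (2,4):dx=-4,dy=-5->C; (2,5):dx=+6,dy=+3->C
  (2,6):dx=-5,dy=+5->D; (2,7):dx=-2,dy=-7->C; (2,8):dx=+8,dy=-9->D; (2,9):dx=+1,dy=-2->D
  (2,10):dx=+3,dy=+7->C; (3,4):dx=-6,dy=-2->C; (3,5):dx=+4,dy=+6->C; (3,6):dx=-7,dy=+8->D
  (3,7):dx=-4,dy=-4->C; (3,8):dx=+6,dy=-6->D; (3,9):dx=-1,dy=+1->D; (3,10):dx=+1,dy=+10->C
  (4,5):dx=+10,dy=+8->C; (4,6):dx=-1,dy=+10->D; (4,7):dx=+2,dy=-2->D; (4,8):dx=+12,dy=-4->D
  (4,9):dx=+5,dy=+3->C; (4,10):dx=+7,dy=+12->C; (5,6):dx=-11,dy=+2->D; (5,7):dx=-8,dy=-10->C
  (5,8):dx=+2,dy=-12->D; (5,9):dx=-5,dy=-5->C; (5,10):dx=-3,dy=+4->D; (6,7):dx=+3,dy=-12->D
  (6,8):dx=+13,dy=-14->D; (6,9):dx=+6,dy=-7->D; (6,10):dx=+8,dy=+2->C; (7,8):dx=+10,dy=-2->D
  (7,9):dx=+3,dy=+5->C; (7,10):dx=+5,dy=+14->C; (8,9):dx=-7,dy=+7->D; (8,10):dx=-5,dy=+16->D
  (9,10):dx=+2,dy=+9->C
Step 2: C = 19, D = 26, total pairs = 45.
Step 3: tau = (C - D)/(n(n-1)/2) = (19 - 26)/45 = -0.155556.
Step 4: Exact two-sided p-value (enumerate n! = 3628800 permutations of y under H0): p = 0.600654.
Step 5: alpha = 0.1. fail to reject H0.

tau_b = -0.1556 (C=19, D=26), p = 0.600654, fail to reject H0.


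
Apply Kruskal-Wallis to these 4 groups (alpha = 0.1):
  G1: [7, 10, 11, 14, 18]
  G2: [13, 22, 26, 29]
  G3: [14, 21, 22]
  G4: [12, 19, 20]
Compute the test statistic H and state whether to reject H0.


Step 1: Combine all N = 15 observations and assign midranks.
sorted (value, group, rank): (7,G1,1), (10,G1,2), (11,G1,3), (12,G4,4), (13,G2,5), (14,G1,6.5), (14,G3,6.5), (18,G1,8), (19,G4,9), (20,G4,10), (21,G3,11), (22,G2,12.5), (22,G3,12.5), (26,G2,14), (29,G2,15)
Step 2: Sum ranks within each group.
R_1 = 20.5 (n_1 = 5)
R_2 = 46.5 (n_2 = 4)
R_3 = 30 (n_3 = 3)
R_4 = 23 (n_4 = 3)
Step 3: H = 12/(N(N+1)) * sum(R_i^2/n_i) - 3(N+1)
     = 12/(15*16) * (20.5^2/5 + 46.5^2/4 + 30^2/3 + 23^2/3) - 3*16
     = 0.050000 * 1100.95 - 48
     = 7.047292.
Step 4: Ties present; correction factor C = 1 - 12/(15^3 - 15) = 0.996429. Corrected H = 7.047292 / 0.996429 = 7.072551.
Step 5: Under H0, H ~ chi^2(3); p-value = 0.069621.
Step 6: alpha = 0.1. reject H0.

H = 7.0726, df = 3, p = 0.069621, reject H0.
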